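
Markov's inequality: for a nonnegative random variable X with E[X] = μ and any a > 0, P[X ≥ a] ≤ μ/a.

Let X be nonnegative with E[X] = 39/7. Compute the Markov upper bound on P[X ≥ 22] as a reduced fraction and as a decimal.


μ = E[X] = 39/7, a = 22.
Markov: P[X ≥ 22] ≤ μ/a = (39/7)/22 = 39/154.
Numerically: ≈ 0.253247.
(Since a = 22 > μ = 5.571429, the bound 39/154 is < 1 and informative.)

P[X ≥ 22] ≤ 39/154 ≈ 0.253247.


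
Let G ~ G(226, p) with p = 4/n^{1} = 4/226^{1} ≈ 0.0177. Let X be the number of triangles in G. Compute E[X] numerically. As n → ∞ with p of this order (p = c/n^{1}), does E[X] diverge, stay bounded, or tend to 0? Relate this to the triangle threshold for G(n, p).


Number of potential triangles: C(226, 3) = 1898400.
Each occurs with probability p³ ≈ (0.0177)³ ≈ 5.544401e-06.
By linearity: E[X] = C(226, 3)·p³ ≈ 1898400 · 5.544401e-06 ≈ 10.5255.
Here α = 1, so p = 4/n is exactly at the triangle threshold p ~ 1/n. Asymptotically E[X] → c³/6 = 4³/6 = 32/3 ≈ 10.6667, a bounded constant. In this regime the triangle count is asymptotically Poisson(c³/6).

E[X] ≈ 10.5255; in regime p = Θ(1/n^{1}) E[X] stays bounded (at the triangle threshold p ~ 1/n).


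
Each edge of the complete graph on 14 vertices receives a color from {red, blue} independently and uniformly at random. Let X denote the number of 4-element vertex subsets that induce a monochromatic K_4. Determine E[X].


Let X = Σ_S X_S over the C(14, 4) = 1001 subsets S of size 4, where X_S = 1 if the K_4 on S is monochromatic.
For a fixed S, the K_4 on S has C(4, 2) = 6 edges. P[all 6 edges red] = (1/2)^6, and likewise for blue, so P[monochromatic] = 2·(1/2)^6 = 2^{1 − 6} = 1/32.
By linearity of expectation: E[X] = C(14, 4) · 2^{1 − 6} = 1001 · 1/32 = 1001/32.
Numerically: E[X] ≈ 31.2812.

E[X] = C(14,4)·2^(1−C(4,2)) = 1001/32 ≈ 31.2812.


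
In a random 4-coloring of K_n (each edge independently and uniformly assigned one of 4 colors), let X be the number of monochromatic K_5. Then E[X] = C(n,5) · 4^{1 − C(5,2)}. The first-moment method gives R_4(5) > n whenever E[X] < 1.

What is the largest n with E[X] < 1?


We need C(n, 5) · 4^{1 − 10} < 1, i.e. C(n, 5) < 4^{10 − 1} = 262144.
Check values of n near the boundary:
  n = 28: C(28, 5) = 98280; 98280 < 262144? YES
  n = 29: C(29, 5) = 118755; 118755 < 262144? YES
  n = 30: C(30, 5) = 142506; 142506 < 262144? YES
  n = 31: C(31, 5) = 169911; 169911 < 262144? YES
  n = 32: C(32, 5) = 201376; 201376 < 262144? YES
  n = 33: C(33, 5) = 237336; 237336 < 262144? YES
  n = 34: C(34, 5) = 278256; 278256 < 262144? NO
  n = 35: C(35, 5) = 324632; 324632 < 262144? NO
  n = 36: C(36, 5) = 376992; 376992 < 262144? NO
The largest n with C(n, 5) < 262144 is n = 33 (where E[X] = 29667/32768 ≈ 0.9054). Hence R_4(5) > 33, i.e. R_4(5) ≥ 34.

Largest n = 33; hence R_4(5) > 33.


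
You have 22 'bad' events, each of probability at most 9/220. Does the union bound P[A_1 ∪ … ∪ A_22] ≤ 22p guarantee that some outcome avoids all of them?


Union bound: P[∪_{i=1}^{22} A_i] ≤ Σ_i P[A_i] ≤ 22·p = 22·(9/220) = 9/10.
Numerically: 9/10 ≈ 0.9000000.
Is 9/10 < 1? YES.
Since P[∪ A_i] ≤ 9/10 < 1, the complement has P[∩ A_i^c] ≥ 1 − 9/10 = 1/10 > 0, so some outcome avoids every A_i.

22·p = 9/10 ≈ 0.9000000; existence CERTIFIED by the union bound.


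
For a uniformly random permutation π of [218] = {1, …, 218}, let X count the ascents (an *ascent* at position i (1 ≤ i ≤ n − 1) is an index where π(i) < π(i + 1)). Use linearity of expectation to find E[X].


Write X = Σ X_I over i = 1, …, 217, with X_I the indicator of one ascent.
There are 217 indicators.
For each fixed i, the pair (π(i), π(i+1)) is a uniformly random ordered pair of distinct values from {1, …, 218}; by symmetry P[π(i) < π(i+1)] = 1/2.
By linearity: E[X] = 217 · (1/2) = (218 − 1) · (1/2) = 217/2 ≈ 108.500.

E[X] = 217/2 = 108.500.


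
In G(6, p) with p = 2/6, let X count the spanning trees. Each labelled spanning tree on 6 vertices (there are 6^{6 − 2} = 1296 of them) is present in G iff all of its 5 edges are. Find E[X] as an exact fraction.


K_6 has 6^{6 − 2} = 1296 labelled spanning trees.
For each such spanning tree H, let X_H = 1 if all 5 edges of H are present in G. Then P[X_H = 1] = p^{5} = (1/3)^{5} = 1/243.
Summing the indicators: E[X] = Σ_H E[X_H] = 1296 · p^{5} = 1296 · 1/243 = 16/3.
Numerically: E[X] ≈ 5.333.

E[X] = 1296 · (1/3)^{5} = 16/3 ≈ 5.333.


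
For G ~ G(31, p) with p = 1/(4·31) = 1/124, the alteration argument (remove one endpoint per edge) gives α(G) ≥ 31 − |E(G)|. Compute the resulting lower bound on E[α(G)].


E[|E(G)|] = C(31, 2)·p = 465 · (1/124) = 15/4.
E[α(G)] ≥ n − E[|E(G)|] = 31 − 15/4 = 109/4.
Numerically: ≈ 27.250000.
(This is only a lower bound; the true E[α(G)] may be larger.)

E[α(G)] ≥ 109/4 ≈ 27.250000.


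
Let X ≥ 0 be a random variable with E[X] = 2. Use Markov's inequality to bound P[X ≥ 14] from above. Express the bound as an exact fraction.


μ = E[X] = 2, a = 14.
Markov: P[X ≥ 14] ≤ μ/a = (2)/14 = 1/7.
Numerically: ≈ 0.142857.
(Since a = 14 > μ = 2.000000, the bound 1/7 is < 1 and informative.)

P[X ≥ 14] ≤ 1/7 ≈ 0.142857.


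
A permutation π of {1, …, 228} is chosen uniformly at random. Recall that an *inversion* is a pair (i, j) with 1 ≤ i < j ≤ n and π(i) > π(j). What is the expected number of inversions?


Write X = Σ X_I over the C(228, 2) = 25878 pairs i < j, with X_I the indicator of one inversion.
There are 25878 indicators.
For each fixed pair i < j, the values π(i) and π(j) are two distinct elements of {1, …, 228} in uniformly random order; by symmetry P[π(i) > π(j)] = 1/2.
By linearity: E[X] = 25878 · (1/2) = C(228, 2) · (1/2) = 25878/2 = 12939 ≈ 12939.0000.

E[X] = 12939 = 12939.0000.


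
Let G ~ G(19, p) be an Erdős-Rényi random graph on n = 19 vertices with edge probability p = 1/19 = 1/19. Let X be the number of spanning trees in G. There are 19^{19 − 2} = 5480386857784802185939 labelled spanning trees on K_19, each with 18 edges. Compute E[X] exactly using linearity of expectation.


K_19 has 19^{19 − 2} = 5480386857784802185939 labelled spanning trees.
For each such spanning tree H, let X_H = 1 if all 18 edges of H are present in G. Then P[X_H = 1] = p^{18} = (1/19)^{18} = 1/104127350297911241532841.
By linearity: E[X] = Σ_H E[X_H] = 5480386857784802185939 · p^{18} = 5480386857784802185939 · 1/104127350297911241532841 = 1/19.
Numerically: E[X] ≈ 0.0526.

E[X] = 5480386857784802185939 · (1/19)^{18} = 1/19 ≈ 0.0526.


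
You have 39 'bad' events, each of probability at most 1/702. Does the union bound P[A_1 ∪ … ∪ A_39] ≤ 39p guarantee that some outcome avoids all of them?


Union bound: P[∪_{i=1}^{39} A_i] ≤ Σ_i P[A_i] ≤ 39·p = 39·(1/702) = 1/18.
Numerically: 1/18 ≈ 0.056.
Is 1/18 < 1? YES.
Since P[∪ A_i] ≤ 1/18 < 1, the complement has P[∩ A_i^c] ≥ 1 − 1/18 = 17/18 > 0, so some outcome avoids every A_i.

39·p = 1/18 ≈ 0.056; existence CERTIFIED by the union bound.


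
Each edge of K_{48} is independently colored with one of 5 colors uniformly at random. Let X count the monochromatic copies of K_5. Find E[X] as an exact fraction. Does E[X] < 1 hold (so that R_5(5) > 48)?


E[X] = C(48, 5) · 5^{1 − 10} = 1712304 · 5^{−9} = 1712304/1953125.
As a reduced fraction: E[X] = 1712304/1953125 ≈ 0.876700.
Is E[X] < 1? YES.
Since E[X] < 1, there exists a 5-coloring of K_{48} with no monochromatic K_5; hence R_5(5) > 48.

E[X] = 1712304/1953125 ≈ 0.876700; E[X] < 1, so R_5(5) > 48.


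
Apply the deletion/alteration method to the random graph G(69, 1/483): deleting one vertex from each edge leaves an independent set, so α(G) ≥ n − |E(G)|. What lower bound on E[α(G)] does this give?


E[|E(G)|] = C(69, 2)·p = 2346 · (1/483) = 34/7.
E[α(G)] ≥ n − E[|E(G)|] = 69 − 34/7 = 449/7.
Numerically: ≈ 64.14286.
(This is only a lower bound; the true E[α(G)] may be larger.)

E[α(G)] ≥ 449/7 ≈ 64.14286.


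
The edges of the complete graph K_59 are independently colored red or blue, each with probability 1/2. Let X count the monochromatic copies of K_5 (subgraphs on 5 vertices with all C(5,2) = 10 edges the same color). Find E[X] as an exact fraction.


Let X = Σ_S X_S over the C(59, 5) = 5006386 subsets S of size 5, where X_S = 1 if the K_5 on S is monochromatic.
For a fixed S, the K_5 on S has C(5, 2) = 10 edges. P[all 10 edges red] = (1/2)^10, and likewise for blue, so P[monochromatic] = 2·(1/2)^10 = 2^{1 − 10} = 1/512.
By linearity of expectation: E[X] = C(59, 5) · 2^{1 − 10} = 5006386 · 1/512 = 2503193/256.
Numerically: E[X] ≈ 9778.0977.

E[X] = C(59,5)·2^(1−C(5,2)) = 2503193/256 ≈ 9778.0977.


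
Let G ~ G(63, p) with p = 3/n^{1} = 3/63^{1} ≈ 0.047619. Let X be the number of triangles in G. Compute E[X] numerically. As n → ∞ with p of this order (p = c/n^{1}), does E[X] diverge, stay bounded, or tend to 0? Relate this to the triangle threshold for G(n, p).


Number of potential triangles: C(63, 3) = 39711.
Each occurs with probability p³ ≈ (0.047619)³ ≈ 1.07979700e-04.
By linearity: E[X] = C(63, 3)·p³ ≈ 39711 · 1.07979700e-04 ≈ 4.287982.
Here α = 1, so p = 3/n is exactly at the triangle threshold p ~ 1/n. Asymptotically E[X] → c³/6 = 3³/6 = 9/2 ≈ 4.500000, a bounded constant. In this regime the triangle count is asymptotically Poisson(c³/6).

E[X] ≈ 4.287982; in regime p = Θ(1/n^{1}) E[X] stays bounded (at the triangle threshold p ~ 1/n).


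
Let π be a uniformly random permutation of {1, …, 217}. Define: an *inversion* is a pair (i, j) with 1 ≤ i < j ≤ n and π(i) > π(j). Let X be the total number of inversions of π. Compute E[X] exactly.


Write X = Σ X_I over the C(217, 2) = 23436 pairs i < j, with X_I the indicator of one inversion.
There are 23436 indicators.
For each fixed pair i < j, the values π(i) and π(j) are two distinct elements of {1, …, 217} in uniformly random order; by symmetry P[π(i) > π(j)] = 1/2.
By linearity: E[X] = 23436 · (1/2) = C(217, 2) · (1/2) = 23436/2 = 11718 ≈ 11718.0000.

E[X] = 11718 = 11718.0000.


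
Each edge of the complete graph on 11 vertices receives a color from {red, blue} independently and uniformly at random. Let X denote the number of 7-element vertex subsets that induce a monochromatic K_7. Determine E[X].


Let X = Σ_S X_S over the C(11, 7) = 330 subsets S of size 7, where X_S = 1 if the K_7 on S is monochromatic.
For a fixed S, the K_7 on S has C(7, 2) = 21 edges. P[all 21 edges red] = (1/2)^21, and likewise for blue, so P[monochromatic] = 2·(1/2)^21 = 2^{1 − 21} = 1/1048576.
By linearity of expectation: E[X] = C(11, 7) · 2^{1 − 21} = 330 · 1/1048576 = 165/524288.
Numerically: E[X] ≈ 0.000315.

E[X] = C(11,7)·2^(1−C(7,2)) = 165/524288 ≈ 0.000315.


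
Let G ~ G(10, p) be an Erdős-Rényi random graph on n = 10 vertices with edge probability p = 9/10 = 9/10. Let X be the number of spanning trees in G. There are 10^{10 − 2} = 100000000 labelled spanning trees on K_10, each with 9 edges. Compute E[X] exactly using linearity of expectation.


K_10 has 10^{10 − 2} = 100000000 labelled spanning trees.
For each such spanning tree H, let X_H = 1 if all 9 edges of H are present in G. Then P[X_H = 1] = p^{9} = (9/10)^{9} = 387420489/1000000000.
By linearity: E[X] = Σ_H E[X_H] = 100000000 · p^{9} = 100000000 · 387420489/1000000000 = 387420489/10.
Numerically: E[X] ≈ 3.87e+07.

E[X] = 100000000 · (9/10)^{9} = 387420489/10 ≈ 3.87e+07.


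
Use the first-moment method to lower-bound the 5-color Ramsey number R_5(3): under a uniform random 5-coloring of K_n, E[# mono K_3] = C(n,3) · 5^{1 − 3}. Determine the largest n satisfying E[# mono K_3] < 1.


We need C(n, 3) · 5^{1 − 3} < 1, i.e. C(n, 3) < 5^{3 − 1} = 25.
Check values of n near the boundary:
  n = 5: C(5, 3) = 10; 10 < 25? YES
  n = 6: C(6, 3) = 20; 20 < 25? YES
  n = 7: C(7, 3) = 35; 35 < 25? NO
The largest n with C(n, 3) < 25 is n = 6 (where E[X] = 4/5 ≈ 0.8000). Hence R_5(3) > 6, i.e. R_5(3) ≥ 7.

Largest n = 6; hence R_5(3) > 6.


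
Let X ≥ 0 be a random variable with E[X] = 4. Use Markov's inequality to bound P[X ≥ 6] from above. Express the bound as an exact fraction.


μ = E[X] = 4, a = 6.
Markov: P[X ≥ 6] ≤ μ/a = (4)/6 = 2/3.
Numerically: ≈ 0.6667.
(Since a = 6 > μ = 4.0000, the bound 2/3 is < 1 and informative.)

P[X ≥ 6] ≤ 2/3 ≈ 0.6667.


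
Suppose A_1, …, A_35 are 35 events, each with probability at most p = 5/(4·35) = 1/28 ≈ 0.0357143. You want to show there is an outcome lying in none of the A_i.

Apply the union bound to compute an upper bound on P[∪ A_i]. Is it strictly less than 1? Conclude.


Union bound: P[∪_{i=1}^{35} A_i] ≤ Σ_i P[A_i] ≤ 35·p = 35·(1/28) = 5/4.
Numerically: 5/4 ≈ 1.2500000.
Is 5/4 < 1? NO.
Since the bound 5/4 is ≥ 1, the union bound is uninformative here; it does NOT by itself certify existence.

35·p = 5/4 ≈ 1.2500000; existence NOT certified by the union bound.


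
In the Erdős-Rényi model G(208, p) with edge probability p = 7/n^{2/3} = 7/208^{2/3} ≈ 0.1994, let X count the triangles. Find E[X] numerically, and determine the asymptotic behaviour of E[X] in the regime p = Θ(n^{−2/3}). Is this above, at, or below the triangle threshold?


Number of potential triangles: C(208, 3) = 1478256.
Each occurs with probability p³ ≈ (0.1994)³ ≈ 7.928070e-03.
By linearity: E[X] = C(208, 3)·p³ ≈ 1478256 · 7.928070e-03 ≈ 11719.7163.
Since α = 2/3 < 1, p = c/n^{2/3} ≫ 1/n is above the triangle threshold p ~ 1/n. Asymptotically E[X] ~ (c³/6)·n^{3(1−α)} = (7³/6)·n^{1} → ∞; triangles are abundant w.h.p.

E[X] ≈ 11719.7163; in regime p = Θ(1/n^{2/3}) E[X] diverges (above the triangle threshold p ~ 1/n).


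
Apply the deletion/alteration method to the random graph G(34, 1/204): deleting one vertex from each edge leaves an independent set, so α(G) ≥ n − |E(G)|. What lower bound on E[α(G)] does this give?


E[|E(G)|] = C(34, 2)·p = 561 · (1/204) = 11/4.
E[α(G)] ≥ n − E[|E(G)|] = 34 − 11/4 = 125/4.
Numerically: ≈ 31.2500.
(This is only a lower bound; the true E[α(G)] may be larger.)

E[α(G)] ≥ 125/4 ≈ 31.2500.


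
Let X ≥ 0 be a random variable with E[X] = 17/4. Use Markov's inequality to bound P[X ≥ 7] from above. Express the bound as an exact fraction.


μ = E[X] = 17/4, a = 7.
Markov: P[X ≥ 7] ≤ μ/a = (17/4)/7 = 17/28.
Numerically: ≈ 0.6071.
(Since a = 7 > μ = 4.2500, the bound 17/28 is < 1 and informative.)

P[X ≥ 7] ≤ 17/28 ≈ 0.6071.


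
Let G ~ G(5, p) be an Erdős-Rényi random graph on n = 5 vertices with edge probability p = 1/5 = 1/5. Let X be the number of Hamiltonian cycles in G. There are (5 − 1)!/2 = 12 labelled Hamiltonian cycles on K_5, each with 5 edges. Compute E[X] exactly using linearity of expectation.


K_5 has (5 − 1)!/2 = 12 labelled Hamiltonian cycles.
For each such Hamiltonian cycle H, let X_H = 1 if all 5 edges of H are present in G. Then P[X_H = 1] = p^{5} = (1/5)^{5} = 1/3125.
By linearity of expectation: E[X] = Σ_H E[X_H] = 12 · p^{5} = 12 · 1/3125 = 12/3125.
Numerically: E[X] ≈ 0.00384.

E[X] = 12 · (1/5)^{5} = 12/3125 ≈ 0.00384.


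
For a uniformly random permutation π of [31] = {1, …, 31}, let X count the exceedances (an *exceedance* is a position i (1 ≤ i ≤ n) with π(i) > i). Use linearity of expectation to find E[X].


Write X = Σ_{i=1}^{31} X_i, where X_i = 1_{π(i) > i}.
For each fixed i, π(i) is uniform over {1, …, 31} (marginal of a uniform permutation), so P[π(i) > i] = (n − i)/n. Summing: Σ_{i=1}^{31} (n − i)/n = (0 + 1 + … + 30)/31 = 31(31 − 1)/(2·31) = (31 − 1)/2.
Hence E[X] = Σ_{i=1}^{31} (31 − i)/31 = 15 ≈ 15.000000.

E[X] = 15 = 15.000000.


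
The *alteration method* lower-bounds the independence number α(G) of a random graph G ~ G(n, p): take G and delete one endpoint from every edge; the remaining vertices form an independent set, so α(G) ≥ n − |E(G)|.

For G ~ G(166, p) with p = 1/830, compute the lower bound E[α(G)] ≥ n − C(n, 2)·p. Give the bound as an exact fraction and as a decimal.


E[|E(G)|] = C(166, 2)·p = 13695 · (1/830) = 33/2.
E[α(G)] ≥ n − E[|E(G)|] = 166 − 33/2 = 299/2.
Numerically: ≈ 149.500.
(This is only a lower bound; the true E[α(G)] may be larger.)

E[α(G)] ≥ 299/2 ≈ 149.500.


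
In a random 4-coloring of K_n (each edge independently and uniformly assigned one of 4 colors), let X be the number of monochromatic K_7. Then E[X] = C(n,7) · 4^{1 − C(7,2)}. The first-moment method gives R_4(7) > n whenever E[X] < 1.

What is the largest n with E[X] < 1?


We need C(n, 7) · 4^{1 − 21} < 1, i.e. C(n, 7) < 4^{21 − 1} = 1099511627776.
Check values of n near the boundary:
  n = 176: C(176, 7) = 919790691600; 919790691600 < 1099511627776? YES
  n = 177: C(177, 7) = 957664425960; 957664425960 < 1099511627776? YES
  n = 178: C(178, 7) = 996867063280; 996867063280 < 1099511627776? YES
  n = 179: C(179, 7) = 1037437234460; 1037437234460 < 1099511627776? YES
  n = 180: C(180, 7) = 1079414463600; 1079414463600 < 1099511627776? YES
  n = 181: C(181, 7) = 1122839183400; 1122839183400 < 1099511627776? NO
  n = 182: C(182, 7) = 1167752750736; 1167752750736 < 1099511627776? NO
  n = 183: C(183, 7) = 1214197462413; 1214197462413 < 1099511627776? NO
The largest n with C(n, 7) < 1099511627776 is n = 180 (where E[X] = 67463403975/68719476736 ≈ 0.9817217). Hence R_4(7) > 180, i.e. R_4(7) ≥ 181.

Largest n = 180; hence R_4(7) > 180.


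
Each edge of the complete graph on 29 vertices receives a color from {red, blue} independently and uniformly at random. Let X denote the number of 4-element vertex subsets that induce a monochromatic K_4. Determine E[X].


Let X = Σ_S X_S over the C(29, 4) = 23751 subsets S of size 4, where X_S = 1 if the K_4 on S is monochromatic.
For a fixed S, the K_4 on S has C(4, 2) = 6 edges. P[all 6 edges red] = (1/2)^6, and likewise for blue, so P[monochromatic] = 2·(1/2)^6 = 2^{1 − 6} = 1/32.
By linearity of expectation: E[X] = C(29, 4) · 2^{1 − 6} = 23751 · 1/32 = 23751/32.
Numerically: E[X] ≈ 742.21875.

E[X] = C(29,4)·2^(1−C(4,2)) = 23751/32 ≈ 742.21875.


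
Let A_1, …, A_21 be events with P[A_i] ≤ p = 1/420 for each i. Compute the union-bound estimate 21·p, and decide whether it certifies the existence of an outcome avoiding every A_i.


Union bound: P[∪_{i=1}^{21} A_i] ≤ Σ_i P[A_i] ≤ 21·p = 21·(1/420) = 1/20.
Numerically: 1/20 ≈ 0.0500000.
Is 1/20 < 1? YES.
Since P[∪ A_i] ≤ 1/20 < 1, the complement has P[∩ A_i^c] ≥ 1 − 1/20 = 19/20 > 0, so some outcome avoids every A_i.

21·p = 1/20 ≈ 0.0500000; existence CERTIFIED by the union bound.


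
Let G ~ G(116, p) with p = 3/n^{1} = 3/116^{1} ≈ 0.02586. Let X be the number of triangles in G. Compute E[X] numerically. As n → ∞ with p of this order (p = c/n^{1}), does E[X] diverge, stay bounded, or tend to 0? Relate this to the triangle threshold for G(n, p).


Number of potential triangles: C(116, 3) = 253460.
Each occurs with probability p³ ≈ (0.02586)³ ≈ 1.729776e-05.
By linearity: E[X] = C(116, 3)·p³ ≈ 253460 · 1.729776e-05 ≈ 4.3843.
Here α = 1, so p = 3/n is exactly at the triangle threshold p ~ 1/n. Asymptotically E[X] → c³/6 = 3³/6 = 9/2 ≈ 4.5000, a bounded constant. In this regime the triangle count is asymptotically Poisson(c³/6).

E[X] ≈ 4.3843; in regime p = Θ(1/n^{1}) E[X] stays bounded (at the triangle threshold p ~ 1/n).


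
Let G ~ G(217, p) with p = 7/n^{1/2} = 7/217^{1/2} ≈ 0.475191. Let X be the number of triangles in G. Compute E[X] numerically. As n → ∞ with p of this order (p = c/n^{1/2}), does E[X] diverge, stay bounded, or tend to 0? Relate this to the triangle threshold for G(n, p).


Number of potential triangles: C(217, 3) = 1679580.
Each occurs with probability p³ ≈ (0.475191)³ ≈ 1.07301185e-01.
By linearity: E[X] = C(217, 3)·p³ ≈ 1679580 · 1.07301185e-01 ≈ 180220.924746.
Since α = 1/2 < 1, p = c/n^{1/2} ≫ 1/n is above the triangle threshold p ~ 1/n. Asymptotically E[X] ~ (c³/6)·n^{3(1−α)} = (7³/6)·n^{1.5} → ∞; triangles are abundant w.h.p.

E[X] ≈ 180220.924746; in regime p = Θ(1/n^{1/2}) E[X] diverges (above the triangle threshold p ~ 1/n).


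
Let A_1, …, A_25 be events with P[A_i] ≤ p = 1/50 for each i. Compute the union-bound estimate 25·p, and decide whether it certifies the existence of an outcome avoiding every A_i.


Union bound: P[∪_{i=1}^{25} A_i] ≤ Σ_i P[A_i] ≤ 25·p = 25·(1/50) = 1/2.
Numerically: 1/2 ≈ 0.5000.
Is 1/2 < 1? YES.
Since P[∪ A_i] ≤ 1/2 < 1, the complement has P[∩ A_i^c] ≥ 1 − 1/2 = 1/2 > 0, so some outcome avoids every A_i.

25·p = 1/2 ≈ 0.5000; existence CERTIFIED by the union bound.


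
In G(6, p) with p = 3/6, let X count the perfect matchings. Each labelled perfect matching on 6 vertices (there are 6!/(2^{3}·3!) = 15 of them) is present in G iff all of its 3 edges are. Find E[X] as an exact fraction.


K_6 has 6!/(2^{3}·3!) = 15 labelled perfect matchings.
For each such perfect matching H, let X_H = 1 if all 3 edges of H are present in G. Then P[X_H = 1] = p^{3} = (1/2)^{3} = 1/8.
Summing the indicators: E[X] = Σ_H E[X_H] = 15 · p^{3} = 15 · 1/8 = 15/8.
Numerically: E[X] ≈ 1.88.

E[X] = 15 · (1/2)^{3} = 15/8 ≈ 1.88.


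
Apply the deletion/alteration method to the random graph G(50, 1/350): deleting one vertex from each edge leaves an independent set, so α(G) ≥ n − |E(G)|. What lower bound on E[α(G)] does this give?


E[|E(G)|] = C(50, 2)·p = 1225 · (1/350) = 7/2.
E[α(G)] ≥ n − E[|E(G)|] = 50 − 7/2 = 93/2.
Numerically: ≈ 46.50000.
(This is only a lower bound; the true E[α(G)] may be larger.)

E[α(G)] ≥ 93/2 ≈ 46.50000.


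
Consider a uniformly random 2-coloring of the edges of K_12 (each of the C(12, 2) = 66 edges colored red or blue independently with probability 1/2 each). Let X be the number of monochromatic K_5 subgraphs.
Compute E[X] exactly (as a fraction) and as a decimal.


Let X = Σ_S X_S over the C(12, 5) = 792 subsets S of size 5, where X_S = 1 if the K_5 on S is monochromatic.
For a fixed S, the K_5 on S has C(5, 2) = 10 edges. P[all 10 edges red] = (1/2)^10, and likewise for blue, so P[monochromatic] = 2·(1/2)^10 = 2^{1 − 10} = 1/512.
Summing: E[X] = C(12, 5) · 2^{1 − 10} = 792 · 1/512 = 99/64.
Numerically: E[X] ≈ 1.547.

E[X] = C(12,5)·2^(1−C(5,2)) = 99/64 ≈ 1.547.


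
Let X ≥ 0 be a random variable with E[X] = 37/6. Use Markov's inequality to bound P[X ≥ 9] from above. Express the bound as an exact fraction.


μ = E[X] = 37/6, a = 9.
Markov: P[X ≥ 9] ≤ μ/a = (37/6)/9 = 37/54.
Numerically: ≈ 0.685.
(Since a = 9 > μ = 6.167, the bound 37/54 is < 1 and informative.)

P[X ≥ 9] ≤ 37/54 ≈ 0.685.


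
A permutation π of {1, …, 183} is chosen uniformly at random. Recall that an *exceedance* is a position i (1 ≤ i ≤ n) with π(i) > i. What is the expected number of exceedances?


Write X = Σ_{i=1}^{183} X_i, where X_i = 1_{π(i) > i}.
For each fixed i, π(i) is uniform over {1, …, 183} (marginal of a uniform permutation), so P[π(i) > i] = (n − i)/n. Summing: Σ_{i=1}^{183} (n − i)/n = (0 + 1 + … + 182)/183 = 183(183 − 1)/(2·183) = (183 − 1)/2.
Hence E[X] = Σ_{i=1}^{183} (183 − i)/183 = 91 ≈ 91.000.

E[X] = 91 = 91.000.


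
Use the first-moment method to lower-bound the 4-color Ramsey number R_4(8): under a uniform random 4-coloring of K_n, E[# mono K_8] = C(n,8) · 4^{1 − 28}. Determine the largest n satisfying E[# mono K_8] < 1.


We need C(n, 8) · 4^{1 − 28} < 1, i.e. C(n, 8) < 4^{28 − 1} = 18014398509481984.
Check values of n near the boundary:
  n = 402: C(402, 8) = 15770615726749950; 15770615726749950 < 18014398509481984? YES
  n = 403: C(403, 8) = 16090020602228430; 16090020602228430 < 18014398509481984? YES
  n = 404: C(404, 8) = 16415071523485570; 16415071523485570 < 18014398509481984? YES
  n = 405: C(405, 8) = 16745853821188050; 16745853821188050 < 18014398509481984? YES
  n = 406: C(406, 8) = 17082453897995850; 17082453897995850 < 18014398509481984? YES
  n = 407: C(407, 8) = 17424959239309050; 17424959239309050 < 18014398509481984? YES
  n = 408: C(408, 8) = 17773458424095231; 17773458424095231 < 18014398509481984? YES
  n = 409: C(409, 8) = 18128041135797879; 18128041135797879 < 18014398509481984? NO
  n = 410: C(410, 8) = 18488798173326195; 18488798173326195 < 18014398509481984? NO
  n = 411: C(411, 8) = 18855821462126715; 18855821462126715 < 18014398509481984? NO
The largest n with C(n, 8) < 18014398509481984 is n = 408 (where E[X] = 17773458424095231/18014398509481984 ≈ 0.98663). Hence R_4(8) > 408, i.e. R_4(8) ≥ 409.

Largest n = 408; hence R_4(8) > 408.


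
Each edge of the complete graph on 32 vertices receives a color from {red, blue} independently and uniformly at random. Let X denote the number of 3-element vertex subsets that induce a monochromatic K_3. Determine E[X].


Let X = Σ_S X_S over the C(32, 3) = 4960 subsets S of size 3, where X_S = 1 if the K_3 on S is monochromatic.
For a fixed S, the K_3 on S has C(3, 2) = 3 edges. P[all 3 edges red] = (1/2)^3, and likewise for blue, so P[monochromatic] = 2·(1/2)^3 = 2^{1 − 3} = 1/4.
Summing: E[X] = C(32, 3) · 2^{1 − 3} = 4960 · 1/4 = 1240.
Numerically: E[X] ≈ 1240.000000.

E[X] = C(32,3)·2^(1−C(3,2)) = 1240 ≈ 1240.000000.


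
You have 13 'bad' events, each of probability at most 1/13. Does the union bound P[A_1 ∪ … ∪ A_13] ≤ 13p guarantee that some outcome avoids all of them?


Union bound: P[∪_{i=1}^{13} A_i] ≤ Σ_i P[A_i] ≤ 13·p = 13·(1/13) = 1.
Numerically: 1 ≈ 1.000000.
Is 1 < 1? NO.
Since the bound 1 is ≥ 1, the union bound is uninformative here; it does NOT by itself certify existence.

13·p = 1 ≈ 1.000000; existence NOT certified by the union bound.


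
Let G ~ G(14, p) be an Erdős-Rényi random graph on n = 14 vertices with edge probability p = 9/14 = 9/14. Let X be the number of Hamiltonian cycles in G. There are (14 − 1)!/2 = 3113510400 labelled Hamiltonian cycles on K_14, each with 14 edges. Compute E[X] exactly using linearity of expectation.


K_14 has (14 − 1)!/2 = 3113510400 labelled Hamiltonian cycles.
For each such Hamiltonian cycle H, let X_H = 1 if all 14 edges of H are present in G. Then P[X_H = 1] = p^{14} = (9/14)^{14} = 22876792454961/11112006825558016.
Summing the indicators: E[X] = Σ_H E[X_H] = 3113510400 · p^{14} = 3113510400 · 22876792454961/11112006825558016 = 19873641525435994725/3100448333024.
Numerically: E[X] ≈ 6.41e+06.

E[X] = 3113510400 · (9/14)^{14} = 19873641525435994725/3100448333024 ≈ 6.41e+06.


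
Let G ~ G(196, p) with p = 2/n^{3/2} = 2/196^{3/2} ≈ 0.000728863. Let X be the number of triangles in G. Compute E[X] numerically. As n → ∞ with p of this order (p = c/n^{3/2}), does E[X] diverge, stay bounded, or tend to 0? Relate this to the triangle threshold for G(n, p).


Number of potential triangles: C(196, 3) = 1235780.
Each occurs with probability p³ ≈ (0.000728863)³ ≈ 3.87202066e-10.
By linearity: E[X] = C(196, 3)·p³ ≈ 1235780 · 3.87202066e-10 ≈ 0.000478.
Since α = 3/2 > 1, p = c/n^{3/2} = o(1/n) is below the triangle threshold p ~ 1/n. Asymptotically E[X] ~ (c³/6)·n^{3(1−α)} = (2³/6)·n^{-1.5} → 0, so by Markov's inequality G has no triangles w.h.p.

E[X] ≈ 0.000478; in regime p = Θ(1/n^{3/2}) E[X] tends to 0 (below the triangle threshold p ~ 1/n).


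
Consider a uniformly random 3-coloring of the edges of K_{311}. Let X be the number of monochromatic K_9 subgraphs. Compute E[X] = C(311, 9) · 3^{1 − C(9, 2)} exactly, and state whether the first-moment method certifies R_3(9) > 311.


E[X] = C(311, 9) · 3^{1 − 36} = 66733530156060130 · 3^{−35} = 66733530156060130/50031545098999707.
As a reduced fraction: E[X] = 66733530156060130/50031545098999707 ≈ 1.334.
Is E[X] < 1? NO.
Since E[X] ≥ 1, the first-moment bound is inconclusive at n = 311; it does NOT by itself certify R_3(9) > 311.

E[X] = 66733530156060130/50031545098999707 ≈ 1.334; E[X] ≥ 1; first-moment method inconclusive here.


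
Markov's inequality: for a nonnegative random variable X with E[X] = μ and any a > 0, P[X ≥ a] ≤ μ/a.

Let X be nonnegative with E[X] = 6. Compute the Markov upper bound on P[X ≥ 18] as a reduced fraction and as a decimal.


μ = E[X] = 6, a = 18.
Markov: P[X ≥ 18] ≤ μ/a = (6)/18 = 1/3.
Numerically: ≈ 0.333.
(Since a = 18 > μ = 6.000, the bound 1/3 is < 1 and informative.)

P[X ≥ 18] ≤ 1/3 ≈ 0.333.


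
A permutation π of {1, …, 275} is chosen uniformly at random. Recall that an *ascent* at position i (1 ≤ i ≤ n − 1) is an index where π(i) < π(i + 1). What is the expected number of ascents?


Write X = Σ X_I over i = 1, …, 274, with X_I the indicator of one ascent.
There are 274 indicators.
For each fixed i, the pair (π(i), π(i+1)) is a uniformly random ordered pair of distinct values from {1, …, 275}; by symmetry P[π(i) < π(i+1)] = 1/2.
By linearity: E[X] = 274 · (1/2) = (275 − 1) · (1/2) = 137 ≈ 137.00000.

E[X] = 137 = 137.00000.


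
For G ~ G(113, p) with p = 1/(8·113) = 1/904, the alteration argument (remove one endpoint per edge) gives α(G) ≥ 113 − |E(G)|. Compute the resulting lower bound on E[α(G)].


E[|E(G)|] = C(113, 2)·p = 6328 · (1/904) = 7.
E[α(G)] ≥ n − E[|E(G)|] = 113 − 7 = 106.
Numerically: ≈ 106.000.
(This is only a lower bound; the true E[α(G)] may be larger.)

E[α(G)] ≥ 106 ≈ 106.000.


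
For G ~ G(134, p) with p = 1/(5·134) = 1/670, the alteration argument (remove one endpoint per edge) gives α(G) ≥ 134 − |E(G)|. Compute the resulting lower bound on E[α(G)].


E[|E(G)|] = C(134, 2)·p = 8911 · (1/670) = 133/10.
E[α(G)] ≥ n − E[|E(G)|] = 134 − 133/10 = 1207/10.
Numerically: ≈ 120.700000.
(This is only a lower bound; the true E[α(G)] may be larger.)

E[α(G)] ≥ 1207/10 ≈ 120.700000.


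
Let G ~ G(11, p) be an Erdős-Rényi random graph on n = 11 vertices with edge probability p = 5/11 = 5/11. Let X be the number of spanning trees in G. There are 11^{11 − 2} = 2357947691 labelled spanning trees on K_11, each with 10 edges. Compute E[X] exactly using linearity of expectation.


K_11 has 11^{11 − 2} = 2357947691 labelled spanning trees.
For each such spanning tree H, let X_H = 1 if all 10 edges of H are present in G. Then P[X_H = 1] = p^{10} = (5/11)^{10} = 9765625/25937424601.
By linearity of expectation: E[X] = Σ_H E[X_H] = 2357947691 · p^{10} = 2357947691 · 9765625/25937424601 = 9765625/11.
Numerically: E[X] ≈ 8.88e+05.

E[X] = 2357947691 · (5/11)^{10} = 9765625/11 ≈ 8.88e+05.


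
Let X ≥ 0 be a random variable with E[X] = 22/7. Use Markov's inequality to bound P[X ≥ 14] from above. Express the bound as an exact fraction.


μ = E[X] = 22/7, a = 14.
Markov: P[X ≥ 14] ≤ μ/a = (22/7)/14 = 11/49.
Numerically: ≈ 0.2245.
(Since a = 14 > μ = 3.1429, the bound 11/49 is < 1 and informative.)

P[X ≥ 14] ≤ 11/49 ≈ 0.2245.


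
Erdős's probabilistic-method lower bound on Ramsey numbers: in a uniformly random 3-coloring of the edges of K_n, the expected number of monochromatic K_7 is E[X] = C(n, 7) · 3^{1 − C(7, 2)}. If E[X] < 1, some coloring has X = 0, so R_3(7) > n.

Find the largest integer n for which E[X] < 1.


We need C(n, 7) · 3^{1 − 21} < 1, i.e. C(n, 7) < 3^{21 − 1} = 3486784401.
Check values of n near the boundary:
  n = 75: C(75, 7) = 1984829850; 1984829850 < 3486784401? YES
  n = 76: C(76, 7) = 2186189400; 2186189400 < 3486784401? YES
  n = 77: C(77, 7) = 2404808340; 2404808340 < 3486784401? YES
  n = 78: C(78, 7) = 2641902120; 2641902120 < 3486784401? YES
  n = 79: C(79, 7) = 2898753715; 2898753715 < 3486784401? YES
  n = 80: C(80, 7) = 3176716400; 3176716400 < 3486784401? YES
  n = 81: C(81, 7) = 3477216600; 3477216600 < 3486784401? YES
  n = 82: C(82, 7) = 3801756816; 3801756816 < 3486784401? NO
  n = 83: C(83, 7) = 4151918628; 4151918628 < 3486784401? NO
The largest n with C(n, 7) < 3486784401 is n = 81 (where E[X] = 42928600/43046721 ≈ 0.99726). Hence R_3(7) > 81, i.e. R_3(7) ≥ 82.

Largest n = 81; hence R_3(7) > 81.


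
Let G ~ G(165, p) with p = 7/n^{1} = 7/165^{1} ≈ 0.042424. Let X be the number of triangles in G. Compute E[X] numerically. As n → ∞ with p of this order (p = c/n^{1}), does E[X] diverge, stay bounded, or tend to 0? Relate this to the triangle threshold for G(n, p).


Number of potential triangles: C(165, 3) = 735130.
Each occurs with probability p³ ≈ (0.042424)³ ≈ 7.6355845e-05.
By linearity: E[X] = C(165, 3)·p³ ≈ 735130 · 7.6355845e-05 ≈ 56.13147.
Here α = 1, so p = 7/n is exactly at the triangle threshold p ~ 1/n. Asymptotically E[X] → c³/6 = 7³/6 = 343/6 ≈ 57.16667, a bounded constant. In this regime the triangle count is asymptotically Poisson(c³/6).

E[X] ≈ 56.13147; in regime p = Θ(1/n^{1}) E[X] stays bounded (at the triangle threshold p ~ 1/n).


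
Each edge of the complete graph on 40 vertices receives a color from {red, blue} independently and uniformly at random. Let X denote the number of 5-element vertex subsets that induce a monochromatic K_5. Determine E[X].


Let X = Σ_S X_S over the C(40, 5) = 658008 subsets S of size 5, where X_S = 1 if the K_5 on S is monochromatic.
For a fixed S, the K_5 on S has C(5, 2) = 10 edges. P[all 10 edges red] = (1/2)^10, and likewise for blue, so P[monochromatic] = 2·(1/2)^10 = 2^{1 − 10} = 1/512.
By linearity of expectation: E[X] = C(40, 5) · 2^{1 − 10} = 658008 · 1/512 = 82251/64.
Numerically: E[X] ≈ 1285.17188.

E[X] = C(40,5)·2^(1−C(5,2)) = 82251/64 ≈ 1285.17188.


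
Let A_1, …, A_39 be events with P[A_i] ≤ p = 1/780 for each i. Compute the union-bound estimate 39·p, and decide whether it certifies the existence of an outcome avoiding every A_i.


Union bound: P[∪_{i=1}^{39} A_i] ≤ Σ_i P[A_i] ≤ 39·p = 39·(1/780) = 1/20.
Numerically: 1/20 ≈ 0.0500000.
Is 1/20 < 1? YES.
Since P[∪ A_i] ≤ 1/20 < 1, the complement has P[∩ A_i^c] ≥ 1 − 1/20 = 19/20 > 0, so some outcome avoids every A_i.

39·p = 1/20 ≈ 0.0500000; existence CERTIFIED by the union bound.


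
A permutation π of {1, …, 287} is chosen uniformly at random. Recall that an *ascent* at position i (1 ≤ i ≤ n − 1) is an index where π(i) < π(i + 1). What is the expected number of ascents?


Write X = Σ X_I over i = 1, …, 286, with X_I the indicator of one ascent.
There are 286 indicators.
For each fixed i, the pair (π(i), π(i+1)) is a uniformly random ordered pair of distinct values from {1, …, 287}; by symmetry P[π(i) < π(i+1)] = 1/2.
By linearity: E[X] = 286 · (1/2) = (287 − 1) · (1/2) = 143 ≈ 143.000000.

E[X] = 143 = 143.000000.


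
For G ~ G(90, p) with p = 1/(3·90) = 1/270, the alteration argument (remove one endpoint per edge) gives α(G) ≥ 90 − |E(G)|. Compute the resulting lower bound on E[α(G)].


E[|E(G)|] = C(90, 2)·p = 4005 · (1/270) = 89/6.
E[α(G)] ≥ n − E[|E(G)|] = 90 − 89/6 = 451/6.
Numerically: ≈ 75.16667.
(This is only a lower bound; the true E[α(G)] may be larger.)

E[α(G)] ≥ 451/6 ≈ 75.16667.


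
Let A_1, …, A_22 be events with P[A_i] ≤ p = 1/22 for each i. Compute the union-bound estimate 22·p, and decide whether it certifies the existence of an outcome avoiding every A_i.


Union bound: P[∪_{i=1}^{22} A_i] ≤ Σ_i P[A_i] ≤ 22·p = 22·(1/22) = 1.
Numerically: 1 ≈ 1.0000.
Is 1 < 1? NO.
Since the bound 1 is ≥ 1, the union bound is uninformative here; it does NOT by itself certify existence.

22·p = 1 ≈ 1.0000; existence NOT certified by the union bound.


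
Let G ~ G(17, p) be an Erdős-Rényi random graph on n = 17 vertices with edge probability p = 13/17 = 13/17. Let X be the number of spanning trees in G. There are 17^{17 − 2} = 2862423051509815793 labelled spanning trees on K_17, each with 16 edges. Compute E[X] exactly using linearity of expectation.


K_17 has 17^{17 − 2} = 2862423051509815793 labelled spanning trees.
For each such spanning tree H, let X_H = 1 if all 16 edges of H are present in G. Then P[X_H = 1] = p^{16} = (13/17)^{16} = 665416609183179841/48661191875666868481.
Summing the indicators: E[X] = Σ_H E[X_H] = 2862423051509815793 · p^{16} = 2862423051509815793 · 665416609183179841/48661191875666868481 = 665416609183179841/17.
Numerically: E[X] ≈ 3.914e+16.

E[X] = 2862423051509815793 · (13/17)^{16} = 665416609183179841/17 ≈ 3.914e+16.


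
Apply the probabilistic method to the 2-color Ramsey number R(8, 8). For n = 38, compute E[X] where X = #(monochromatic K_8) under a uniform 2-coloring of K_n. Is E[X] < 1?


E[X] = C(38, 8) · 2^{1 − 28} = 48903492 · 2^{−27} = 48903492/134217728.
As a reduced fraction: E[X] = 12225873/33554432 ≈ 0.3643594.
Is E[X] < 1? YES.
Since E[X] < 1, there exists a 2-coloring of K_{38} with no monochromatic K_8; hence R(8, 8) > 38.

E[X] = 12225873/33554432 ≈ 0.3643594; E[X] < 1, so R(8, 8) > 38.


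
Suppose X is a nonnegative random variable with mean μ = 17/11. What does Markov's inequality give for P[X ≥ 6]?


μ = E[X] = 17/11, a = 6.
Markov: P[X ≥ 6] ≤ μ/a = (17/11)/6 = 17/66.
Numerically: ≈ 0.2576.
(Since a = 6 > μ = 1.5455, the bound 17/66 is < 1 and informative.)

P[X ≥ 6] ≤ 17/66 ≈ 0.2576.


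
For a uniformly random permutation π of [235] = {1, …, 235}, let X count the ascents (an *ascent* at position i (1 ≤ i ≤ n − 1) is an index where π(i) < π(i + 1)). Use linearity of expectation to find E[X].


Write X = Σ X_I over i = 1, …, 234, with X_I the indicator of one ascent.
There are 234 indicators.
For each fixed i, the pair (π(i), π(i+1)) is a uniformly random ordered pair of distinct values from {1, …, 235}; by symmetry P[π(i) < π(i+1)] = 1/2.
By linearity: E[X] = 234 · (1/2) = (235 − 1) · (1/2) = 117 ≈ 117.0000.

E[X] = 117 = 117.0000.


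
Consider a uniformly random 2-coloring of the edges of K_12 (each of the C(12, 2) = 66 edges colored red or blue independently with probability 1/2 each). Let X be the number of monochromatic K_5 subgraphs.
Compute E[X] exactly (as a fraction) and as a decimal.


Let X = Σ_S X_S over the C(12, 5) = 792 subsets S of size 5, where X_S = 1 if the K_5 on S is monochromatic.
For a fixed S, the K_5 on S has C(5, 2) = 10 edges. P[all 10 edges red] = (1/2)^10, and likewise for blue, so P[monochromatic] = 2·(1/2)^10 = 2^{1 − 10} = 1/512.
By linearity: E[X] = C(12, 5) · 2^{1 − 10} = 792 · 1/512 = 99/64.
Numerically: E[X] ≈ 1.5469.

E[X] = C(12,5)·2^(1−C(5,2)) = 99/64 ≈ 1.5469.


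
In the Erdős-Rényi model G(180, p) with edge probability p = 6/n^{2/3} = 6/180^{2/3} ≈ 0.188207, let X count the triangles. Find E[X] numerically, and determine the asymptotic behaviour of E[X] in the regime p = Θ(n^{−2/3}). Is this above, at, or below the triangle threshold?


Number of potential triangles: C(180, 3) = 955860.
Each occurs with probability p³ ≈ (0.188207)³ ≈ 6.66666667e-03.
By linearity: E[X] = C(180, 3)·p³ ≈ 955860 · 6.66666667e-03 ≈ 6372.400000.
Since α = 2/3 < 1, p = c/n^{2/3} ≫ 1/n is above the triangle threshold p ~ 1/n. Asymptotically E[X] ~ (c³/6)·n^{3(1−α)} = (6³/6)·n^{1} → ∞; triangles are abundant w.h.p.

E[X] ≈ 6372.400000; in regime p = Θ(1/n^{2/3}) E[X] diverges (above the triangle threshold p ~ 1/n).


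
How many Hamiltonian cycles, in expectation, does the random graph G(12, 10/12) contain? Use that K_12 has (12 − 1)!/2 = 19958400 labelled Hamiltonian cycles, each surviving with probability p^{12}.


K_12 has (12 − 1)!/2 = 19958400 labelled Hamiltonian cycles.
For each such Hamiltonian cycle H, let X_H = 1 if all 12 edges of H are present in G. Then P[X_H = 1] = p^{12} = (5/6)^{12} = 244140625/2176782336.
Summing the indicators: E[X] = Σ_H E[X_H] = 19958400 · p^{12} = 19958400 · 244140625/2176782336 = 469970703125/209952.
Numerically: E[X] ≈ 2.238e+06.

E[X] = 19958400 · (5/6)^{12} = 469970703125/209952 ≈ 2.238e+06.
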